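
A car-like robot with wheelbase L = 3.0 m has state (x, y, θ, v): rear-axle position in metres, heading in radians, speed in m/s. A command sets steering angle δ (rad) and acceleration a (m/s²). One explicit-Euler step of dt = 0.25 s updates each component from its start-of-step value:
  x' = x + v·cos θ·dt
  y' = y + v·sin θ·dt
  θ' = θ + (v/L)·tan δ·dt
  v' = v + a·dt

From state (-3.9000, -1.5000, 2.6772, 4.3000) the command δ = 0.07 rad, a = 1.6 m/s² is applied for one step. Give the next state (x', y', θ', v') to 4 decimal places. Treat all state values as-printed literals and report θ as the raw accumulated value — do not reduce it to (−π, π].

(-4.8612, -1.0185, 2.7023, 4.7000)

x' = -3.9000 + 4.3000·cos(2.6772)·0.25 = -4.8612
y' = -1.5000 + 4.3000·sin(2.6772)·0.25 = -1.0185
θ' = 2.6772 + (4.3000/3.0)·tan(0.07)·0.25 = 2.7023
v' = 4.3000 + 1.6000·0.25 = 4.7000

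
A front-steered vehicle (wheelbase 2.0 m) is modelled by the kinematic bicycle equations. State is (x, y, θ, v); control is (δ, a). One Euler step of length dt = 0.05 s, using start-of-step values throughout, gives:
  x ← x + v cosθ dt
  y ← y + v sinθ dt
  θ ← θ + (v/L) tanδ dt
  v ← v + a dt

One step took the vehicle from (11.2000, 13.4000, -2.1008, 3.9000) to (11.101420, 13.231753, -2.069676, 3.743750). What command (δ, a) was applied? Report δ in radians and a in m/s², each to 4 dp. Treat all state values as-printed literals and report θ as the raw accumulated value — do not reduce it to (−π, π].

a = (v'−v)/dt = (-0.156250)/0.05 = -3.1250
Δθ = θ'−θ = 0.031124;  (v·dt/L) = 3.9000·0.05/2.0 = 0.097500
tan δ = Δθ·L/(v·dt) = 0.319221  →  δ = 0.3090

δ = 0.3090, a = -3.1250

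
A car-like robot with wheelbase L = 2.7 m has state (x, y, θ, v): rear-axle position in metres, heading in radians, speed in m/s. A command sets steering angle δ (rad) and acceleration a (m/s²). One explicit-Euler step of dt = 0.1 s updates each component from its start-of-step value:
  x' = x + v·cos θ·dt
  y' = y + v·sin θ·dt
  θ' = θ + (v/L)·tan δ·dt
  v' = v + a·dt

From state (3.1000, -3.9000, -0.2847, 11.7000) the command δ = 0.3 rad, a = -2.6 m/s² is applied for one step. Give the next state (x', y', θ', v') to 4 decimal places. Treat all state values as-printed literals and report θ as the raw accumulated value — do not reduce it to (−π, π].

x' = 3.1000 + 11.7000·cos(-0.2847)·0.1 = 4.2229
y' = -3.9000 + 11.7000·sin(-0.2847)·0.1 = -4.2286
θ' = -0.2847 + (11.7000/2.7)·tan(0.3)·0.1 = -0.1507
v' = 11.7000 − 2.6000·0.1 = 11.4400

(4.2229, -4.2286, -0.1507, 11.4400)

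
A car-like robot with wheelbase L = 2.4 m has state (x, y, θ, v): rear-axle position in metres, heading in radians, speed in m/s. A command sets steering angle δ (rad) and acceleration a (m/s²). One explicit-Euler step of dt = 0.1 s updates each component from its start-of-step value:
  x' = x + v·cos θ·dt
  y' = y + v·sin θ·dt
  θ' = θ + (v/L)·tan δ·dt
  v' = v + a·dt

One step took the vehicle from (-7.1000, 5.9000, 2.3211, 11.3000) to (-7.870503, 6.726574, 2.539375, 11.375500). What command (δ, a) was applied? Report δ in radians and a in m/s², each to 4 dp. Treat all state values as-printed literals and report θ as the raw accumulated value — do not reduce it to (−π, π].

δ = 0.4341, a = 0.7550

a = (v'−v)/dt = (0.075500)/0.1 = 0.7550
Δθ = θ'−θ = 0.218275;  (v·dt/L) = 11.3000·0.1/2.4 = 0.470833
tan δ = Δθ·L/(v·dt) = 0.463593  →  δ = 0.4341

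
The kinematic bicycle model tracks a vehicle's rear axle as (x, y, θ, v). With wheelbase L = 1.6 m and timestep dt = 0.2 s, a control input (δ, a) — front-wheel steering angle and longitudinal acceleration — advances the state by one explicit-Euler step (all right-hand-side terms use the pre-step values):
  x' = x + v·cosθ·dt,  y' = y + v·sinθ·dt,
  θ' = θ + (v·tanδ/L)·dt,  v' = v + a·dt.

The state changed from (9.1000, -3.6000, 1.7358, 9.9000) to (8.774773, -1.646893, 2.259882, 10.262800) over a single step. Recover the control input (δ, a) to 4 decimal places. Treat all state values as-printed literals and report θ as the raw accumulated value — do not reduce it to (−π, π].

δ = 0.4006, a = 1.8140

a = (v'−v)/dt = (0.362800)/0.2 = 1.8140
Δθ = θ'−θ = 0.524082;  (v·dt/L) = 9.9000·0.2/1.6 = 1.237500
tan δ = Δθ·L/(v·dt) = 0.423501  →  δ = 0.4006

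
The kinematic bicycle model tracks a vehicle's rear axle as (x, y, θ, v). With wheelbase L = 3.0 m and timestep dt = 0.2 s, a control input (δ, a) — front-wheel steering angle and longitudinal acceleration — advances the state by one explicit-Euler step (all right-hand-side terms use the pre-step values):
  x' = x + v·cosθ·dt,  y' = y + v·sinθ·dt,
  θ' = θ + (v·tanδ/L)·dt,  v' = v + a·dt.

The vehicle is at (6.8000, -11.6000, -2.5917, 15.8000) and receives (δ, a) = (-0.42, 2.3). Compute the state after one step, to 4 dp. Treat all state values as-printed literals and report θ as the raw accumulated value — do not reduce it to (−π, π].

(4.1058, -13.2514, -3.0621, 16.2600)

x' = 6.8000 + 15.8000·cos(-2.5917)·0.2 = 4.1058
y' = -11.6000 + 15.8000·sin(-2.5917)·0.2 = -13.2514
θ' = -2.5917 + (15.8000/3.0)·tan(-0.42)·0.2 = -3.0621
v' = 15.8000 + 2.3000·0.2 = 16.2600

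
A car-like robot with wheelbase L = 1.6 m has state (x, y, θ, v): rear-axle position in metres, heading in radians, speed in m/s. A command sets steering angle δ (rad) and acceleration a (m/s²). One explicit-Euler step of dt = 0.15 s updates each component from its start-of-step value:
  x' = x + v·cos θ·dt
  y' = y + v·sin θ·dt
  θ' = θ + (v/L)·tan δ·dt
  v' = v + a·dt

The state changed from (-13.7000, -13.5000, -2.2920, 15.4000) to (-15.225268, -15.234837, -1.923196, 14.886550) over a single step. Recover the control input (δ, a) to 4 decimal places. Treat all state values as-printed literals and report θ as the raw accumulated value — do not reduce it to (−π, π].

a = (v'−v)/dt = (-0.513450)/0.15 = -3.4230
Δθ = θ'−θ = 0.368804;  (v·dt/L) = 15.4000·0.15/1.6 = 1.443750
tan δ = Δθ·L/(v·dt) = 0.255449  →  δ = 0.2501

δ = 0.2501, a = -3.4230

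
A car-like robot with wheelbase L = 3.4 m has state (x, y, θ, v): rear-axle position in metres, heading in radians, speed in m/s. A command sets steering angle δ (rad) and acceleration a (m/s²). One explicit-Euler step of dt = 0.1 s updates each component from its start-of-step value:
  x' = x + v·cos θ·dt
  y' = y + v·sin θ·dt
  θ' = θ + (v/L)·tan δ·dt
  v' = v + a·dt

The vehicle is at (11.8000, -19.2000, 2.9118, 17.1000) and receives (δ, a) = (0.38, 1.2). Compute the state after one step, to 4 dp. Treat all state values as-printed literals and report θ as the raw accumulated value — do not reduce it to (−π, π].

(10.1349, -18.8105, 3.1127, 17.2200)

x' = 11.8000 + 17.1000·cos(2.9118)·0.1 = 10.1349
y' = -19.2000 + 17.1000·sin(2.9118)·0.1 = -18.8105
θ' = 2.9118 + (17.1000/3.4)·tan(0.38)·0.1 = 3.1127
v' = 17.1000 + 1.2000·0.1 = 17.2200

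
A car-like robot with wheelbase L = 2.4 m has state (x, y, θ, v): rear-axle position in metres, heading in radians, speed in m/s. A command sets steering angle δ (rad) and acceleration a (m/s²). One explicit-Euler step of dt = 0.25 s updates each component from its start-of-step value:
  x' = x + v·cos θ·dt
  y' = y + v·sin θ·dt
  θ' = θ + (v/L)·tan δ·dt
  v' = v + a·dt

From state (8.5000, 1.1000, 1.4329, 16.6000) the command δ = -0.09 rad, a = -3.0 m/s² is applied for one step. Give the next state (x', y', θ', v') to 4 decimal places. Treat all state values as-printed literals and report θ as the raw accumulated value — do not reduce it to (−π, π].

(9.0705, 5.2106, 1.2769, 15.8500)

x' = 8.5000 + 16.6000·cos(1.4329)·0.25 = 9.0705
y' = 1.1000 + 16.6000·sin(1.4329)·0.25 = 5.2106
θ' = 1.4329 + (16.6000/2.4)·tan(-0.09)·0.25 = 1.2769
v' = 16.6000 − 3.0000·0.25 = 15.8500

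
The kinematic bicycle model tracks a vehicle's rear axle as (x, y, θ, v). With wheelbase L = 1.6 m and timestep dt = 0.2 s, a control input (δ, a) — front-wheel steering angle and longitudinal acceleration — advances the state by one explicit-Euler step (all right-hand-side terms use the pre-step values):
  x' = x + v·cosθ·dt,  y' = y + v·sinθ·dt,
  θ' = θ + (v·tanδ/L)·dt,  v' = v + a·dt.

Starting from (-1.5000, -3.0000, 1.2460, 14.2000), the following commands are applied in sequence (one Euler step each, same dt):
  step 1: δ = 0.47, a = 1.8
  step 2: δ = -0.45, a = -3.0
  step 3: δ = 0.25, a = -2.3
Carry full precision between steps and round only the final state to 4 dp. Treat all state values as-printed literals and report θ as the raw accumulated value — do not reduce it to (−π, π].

after step 1 (δ=0.47, a=1.8): (-0.593711, -0.308487, 2.147639, 14.560000)
after step 2 (δ=-0.45, a=-3.0): (-2.181860, 2.132318, 1.268479, 13.960000)
after step 3 (δ=0.25, a=-2.3): (-1.350589, 4.797698, 1.714051, 13.500000)

(-1.3506, 4.7977, 1.7141, 13.5000)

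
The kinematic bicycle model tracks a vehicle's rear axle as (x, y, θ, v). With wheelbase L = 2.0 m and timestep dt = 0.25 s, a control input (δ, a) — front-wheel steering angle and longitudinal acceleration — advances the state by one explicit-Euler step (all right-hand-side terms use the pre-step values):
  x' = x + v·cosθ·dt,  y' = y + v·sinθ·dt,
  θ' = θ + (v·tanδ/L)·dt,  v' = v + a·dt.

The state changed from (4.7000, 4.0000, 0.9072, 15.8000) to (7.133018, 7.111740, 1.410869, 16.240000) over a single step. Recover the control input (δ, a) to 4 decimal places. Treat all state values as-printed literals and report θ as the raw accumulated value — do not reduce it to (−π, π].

a = (v'−v)/dt = (0.440000)/0.25 = 1.7600
Δθ = θ'−θ = 0.503669;  (v·dt/L) = 15.8000·0.25/2.0 = 1.975000
tan δ = Δθ·L/(v·dt) = 0.255022  →  δ = 0.2497

δ = 0.2497, a = 1.7600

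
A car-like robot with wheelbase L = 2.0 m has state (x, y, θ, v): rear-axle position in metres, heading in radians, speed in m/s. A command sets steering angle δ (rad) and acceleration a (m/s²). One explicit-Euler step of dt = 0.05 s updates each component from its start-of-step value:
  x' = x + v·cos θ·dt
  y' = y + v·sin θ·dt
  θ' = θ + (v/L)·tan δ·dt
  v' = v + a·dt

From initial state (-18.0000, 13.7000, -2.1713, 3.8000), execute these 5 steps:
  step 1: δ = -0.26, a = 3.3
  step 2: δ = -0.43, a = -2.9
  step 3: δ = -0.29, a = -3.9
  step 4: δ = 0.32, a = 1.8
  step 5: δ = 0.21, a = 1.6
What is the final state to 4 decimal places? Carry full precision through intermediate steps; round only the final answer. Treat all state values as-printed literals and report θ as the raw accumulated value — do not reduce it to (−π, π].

after step 1 (δ=-0.26, a=3.3): (-18.107361, 13.543240, -2.196572, 3.965000)
after step 2 (δ=-0.43, a=-2.9): (-18.223481, 13.382557, -2.242033, 3.820000)
after step 3 (δ=-0.29, a=-3.9): (-18.342275, 13.232994, -2.270531, 3.625000)
after step 4 (δ=0.32, a=1.8): (-18.459002, 13.094335, -2.240499, 3.715000)
after step 5 (δ=0.21, a=1.6): (-18.574307, 12.948706, -2.220704, 3.795000)

(-18.5743, 12.9487, -2.2207, 3.7950)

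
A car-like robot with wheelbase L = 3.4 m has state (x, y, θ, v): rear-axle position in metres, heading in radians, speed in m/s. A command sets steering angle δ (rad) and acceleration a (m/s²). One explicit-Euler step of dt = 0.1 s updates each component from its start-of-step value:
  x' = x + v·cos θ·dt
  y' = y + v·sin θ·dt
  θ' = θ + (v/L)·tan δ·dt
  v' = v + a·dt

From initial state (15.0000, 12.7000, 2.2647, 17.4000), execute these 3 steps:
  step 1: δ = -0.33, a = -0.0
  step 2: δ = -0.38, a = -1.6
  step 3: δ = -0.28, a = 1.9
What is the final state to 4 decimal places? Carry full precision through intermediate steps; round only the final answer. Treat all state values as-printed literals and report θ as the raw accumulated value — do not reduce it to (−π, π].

after step 1 (δ=-0.33, a=-0.0): (13.887195, 14.037634, 2.089408, 17.400000)
after step 2 (δ=-0.38, a=-1.6): (13.024721, 15.548839, 1.885003, 17.240000)
after step 3 (δ=-0.28, a=1.9): (12.491899, 17.188435, 1.739196, 17.430000)

(12.4919, 17.1884, 1.7392, 17.4300)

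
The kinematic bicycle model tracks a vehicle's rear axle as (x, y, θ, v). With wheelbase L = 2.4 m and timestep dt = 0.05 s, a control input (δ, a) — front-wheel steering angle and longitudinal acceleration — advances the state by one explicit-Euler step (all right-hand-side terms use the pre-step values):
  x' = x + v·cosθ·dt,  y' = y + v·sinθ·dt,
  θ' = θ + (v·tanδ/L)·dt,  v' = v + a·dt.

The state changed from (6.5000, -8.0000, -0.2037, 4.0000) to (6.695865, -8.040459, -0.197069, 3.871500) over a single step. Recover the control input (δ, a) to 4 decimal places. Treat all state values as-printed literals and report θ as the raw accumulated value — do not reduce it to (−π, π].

a = (v'−v)/dt = (-0.128500)/0.05 = -2.5700
Δθ = θ'−θ = 0.006631;  (v·dt/L) = 4.0000·0.05/2.4 = 0.083333
tan δ = Δθ·L/(v·dt) = 0.079572  →  δ = 0.0794

δ = 0.0794, a = -2.5700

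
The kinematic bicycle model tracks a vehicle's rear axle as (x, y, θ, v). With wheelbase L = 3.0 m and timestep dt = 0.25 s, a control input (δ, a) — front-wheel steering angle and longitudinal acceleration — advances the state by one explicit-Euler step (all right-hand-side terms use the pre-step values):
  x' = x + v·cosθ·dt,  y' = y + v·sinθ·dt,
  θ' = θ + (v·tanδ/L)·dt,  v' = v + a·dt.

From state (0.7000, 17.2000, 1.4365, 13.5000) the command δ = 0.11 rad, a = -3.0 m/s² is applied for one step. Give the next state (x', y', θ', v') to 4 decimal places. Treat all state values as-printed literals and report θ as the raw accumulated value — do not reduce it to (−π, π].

(1.1519, 20.5446, 1.5608, 12.7500)

x' = 0.7000 + 13.5000·cos(1.4365)·0.25 = 1.1519
y' = 17.2000 + 13.5000·sin(1.4365)·0.25 = 20.5446
θ' = 1.4365 + (13.5000/3.0)·tan(0.11)·0.25 = 1.5608
v' = 13.5000 − 3.0000·0.25 = 12.7500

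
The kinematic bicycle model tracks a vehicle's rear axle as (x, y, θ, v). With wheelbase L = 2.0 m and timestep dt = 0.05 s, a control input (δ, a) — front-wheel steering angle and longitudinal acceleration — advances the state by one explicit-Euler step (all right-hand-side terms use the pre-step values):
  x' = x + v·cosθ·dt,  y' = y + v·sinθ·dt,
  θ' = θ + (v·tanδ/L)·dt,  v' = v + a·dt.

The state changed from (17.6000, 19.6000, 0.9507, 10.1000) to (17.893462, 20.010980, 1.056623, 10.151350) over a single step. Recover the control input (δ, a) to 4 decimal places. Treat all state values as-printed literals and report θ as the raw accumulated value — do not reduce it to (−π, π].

a = (v'−v)/dt = (0.051350)/0.05 = 1.0270
Δθ = θ'−θ = 0.105923;  (v·dt/L) = 10.1000·0.05/2.0 = 0.252500
tan δ = Δθ·L/(v·dt) = 0.419497  →  δ = 0.3972

δ = 0.3972, a = 1.0270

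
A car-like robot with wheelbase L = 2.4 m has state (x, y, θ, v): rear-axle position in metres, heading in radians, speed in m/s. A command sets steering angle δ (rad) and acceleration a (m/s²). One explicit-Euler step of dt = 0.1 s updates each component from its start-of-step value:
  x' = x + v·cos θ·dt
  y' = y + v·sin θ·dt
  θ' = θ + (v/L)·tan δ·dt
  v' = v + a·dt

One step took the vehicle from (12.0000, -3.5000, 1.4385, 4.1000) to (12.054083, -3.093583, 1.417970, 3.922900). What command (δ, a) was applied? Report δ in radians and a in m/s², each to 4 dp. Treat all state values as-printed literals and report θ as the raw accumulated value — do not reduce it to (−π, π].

δ = -0.1196, a = -1.7710

a = (v'−v)/dt = (-0.177100)/0.1 = -1.7710
Δθ = θ'−θ = -0.020530;  (v·dt/L) = 4.1000·0.1/2.4 = 0.170833
tan δ = Δθ·L/(v·dt) = -0.120176  →  δ = -0.1196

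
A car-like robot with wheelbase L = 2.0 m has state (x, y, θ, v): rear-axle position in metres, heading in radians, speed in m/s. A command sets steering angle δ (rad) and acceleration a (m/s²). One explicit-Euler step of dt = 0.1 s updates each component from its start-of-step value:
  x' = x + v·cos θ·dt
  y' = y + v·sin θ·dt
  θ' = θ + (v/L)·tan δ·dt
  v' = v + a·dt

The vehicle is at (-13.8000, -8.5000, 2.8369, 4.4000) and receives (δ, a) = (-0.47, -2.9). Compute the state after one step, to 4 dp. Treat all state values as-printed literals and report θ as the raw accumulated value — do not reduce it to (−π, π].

(-14.2197, -8.3680, 2.7251, 4.1100)

x' = -13.8000 + 4.4000·cos(2.8369)·0.1 = -14.2197
y' = -8.5000 + 4.4000·sin(2.8369)·0.1 = -8.3680
θ' = 2.8369 + (4.4000/2.0)·tan(-0.47)·0.1 = 2.7251
v' = 4.4000 − 2.9000·0.1 = 4.1100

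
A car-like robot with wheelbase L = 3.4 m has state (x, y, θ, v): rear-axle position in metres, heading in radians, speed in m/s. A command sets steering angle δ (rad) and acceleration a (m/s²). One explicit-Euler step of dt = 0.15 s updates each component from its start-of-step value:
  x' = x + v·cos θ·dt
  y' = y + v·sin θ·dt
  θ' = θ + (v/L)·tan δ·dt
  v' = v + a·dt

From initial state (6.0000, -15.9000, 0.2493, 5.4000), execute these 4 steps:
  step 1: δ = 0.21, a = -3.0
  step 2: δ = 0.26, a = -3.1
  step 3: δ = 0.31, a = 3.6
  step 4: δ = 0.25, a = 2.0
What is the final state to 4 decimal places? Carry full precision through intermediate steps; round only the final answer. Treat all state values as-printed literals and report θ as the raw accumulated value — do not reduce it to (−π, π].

(8.8121, -14.9364, 0.4782, 5.3250)

after step 1 (δ=0.21, a=-3.0): (6.784959, -15.700152, 0.300078, 4.950000)
after step 2 (δ=0.26, a=-3.1): (7.494279, -15.480673, 0.358172, 4.485000)
after step 3 (δ=0.31, a=3.6): (8.124336, -15.244832, 0.421555, 5.025000)
after step 4 (δ=0.25, a=2.0): (8.812098, -14.936412, 0.478162, 5.325000)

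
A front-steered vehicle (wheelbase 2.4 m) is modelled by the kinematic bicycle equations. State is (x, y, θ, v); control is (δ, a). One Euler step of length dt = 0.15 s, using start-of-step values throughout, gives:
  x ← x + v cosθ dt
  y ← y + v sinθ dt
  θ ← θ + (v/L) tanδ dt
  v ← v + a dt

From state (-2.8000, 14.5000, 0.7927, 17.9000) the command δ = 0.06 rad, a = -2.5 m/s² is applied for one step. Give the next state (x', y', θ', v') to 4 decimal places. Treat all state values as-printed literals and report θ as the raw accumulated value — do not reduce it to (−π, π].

x' = -2.8000 + 17.9000·cos(0.7927)·0.15 = -0.9153
y' = 14.5000 + 17.9000·sin(0.7927)·0.15 = 16.4124
θ' = 0.7927 + (17.9000/2.4)·tan(0.06)·0.15 = 0.8599
v' = 17.9000 − 2.5000·0.15 = 17.5250

(-0.9153, 16.4124, 0.8599, 17.5250)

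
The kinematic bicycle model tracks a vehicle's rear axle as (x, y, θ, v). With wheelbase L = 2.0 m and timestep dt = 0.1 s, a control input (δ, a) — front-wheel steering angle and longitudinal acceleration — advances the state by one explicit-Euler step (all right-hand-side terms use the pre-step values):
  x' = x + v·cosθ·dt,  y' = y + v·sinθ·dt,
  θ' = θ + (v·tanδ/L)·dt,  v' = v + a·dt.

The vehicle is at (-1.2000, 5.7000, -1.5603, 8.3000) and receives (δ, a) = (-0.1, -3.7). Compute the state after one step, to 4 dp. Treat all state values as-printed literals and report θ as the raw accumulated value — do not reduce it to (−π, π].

x' = -1.2000 + 8.3000·cos(-1.5603)·0.1 = -1.1913
y' = 5.7000 + 8.3000·sin(-1.5603)·0.1 = 4.8700
θ' = -1.5603 + (8.3000/2.0)·tan(-0.1)·0.1 = -1.6019
v' = 8.3000 − 3.7000·0.1 = 7.9300

(-1.1913, 4.8700, -1.6019, 7.9300)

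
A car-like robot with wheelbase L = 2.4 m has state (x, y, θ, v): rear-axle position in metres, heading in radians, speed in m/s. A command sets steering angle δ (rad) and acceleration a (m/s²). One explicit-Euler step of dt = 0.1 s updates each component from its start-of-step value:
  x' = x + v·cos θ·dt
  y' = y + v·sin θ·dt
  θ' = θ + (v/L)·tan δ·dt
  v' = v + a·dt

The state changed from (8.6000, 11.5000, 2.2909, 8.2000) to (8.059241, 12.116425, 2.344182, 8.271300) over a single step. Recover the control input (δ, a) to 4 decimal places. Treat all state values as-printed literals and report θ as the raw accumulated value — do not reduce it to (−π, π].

a = (v'−v)/dt = (0.071300)/0.1 = 0.7130
Δθ = θ'−θ = 0.053282;  (v·dt/L) = 8.2000·0.1/2.4 = 0.341667
tan δ = Δθ·L/(v·dt) = 0.155947  →  δ = 0.1547

δ = 0.1547, a = 0.7130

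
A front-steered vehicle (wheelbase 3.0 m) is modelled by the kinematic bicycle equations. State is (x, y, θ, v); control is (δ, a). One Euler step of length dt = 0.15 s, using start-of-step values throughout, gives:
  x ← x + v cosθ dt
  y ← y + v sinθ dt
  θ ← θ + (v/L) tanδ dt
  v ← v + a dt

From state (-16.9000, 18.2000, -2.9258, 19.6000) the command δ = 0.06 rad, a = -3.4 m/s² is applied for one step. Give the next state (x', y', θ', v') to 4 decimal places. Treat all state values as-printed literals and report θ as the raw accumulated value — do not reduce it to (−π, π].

(-19.7718, 17.5705, -2.8669, 19.0900)

x' = -16.9000 + 19.6000·cos(-2.9258)·0.15 = -19.7718
y' = 18.2000 + 19.6000·sin(-2.9258)·0.15 = 17.5705
θ' = -2.9258 + (19.6000/3.0)·tan(0.06)·0.15 = -2.8669
v' = 19.6000 − 3.4000·0.15 = 19.0900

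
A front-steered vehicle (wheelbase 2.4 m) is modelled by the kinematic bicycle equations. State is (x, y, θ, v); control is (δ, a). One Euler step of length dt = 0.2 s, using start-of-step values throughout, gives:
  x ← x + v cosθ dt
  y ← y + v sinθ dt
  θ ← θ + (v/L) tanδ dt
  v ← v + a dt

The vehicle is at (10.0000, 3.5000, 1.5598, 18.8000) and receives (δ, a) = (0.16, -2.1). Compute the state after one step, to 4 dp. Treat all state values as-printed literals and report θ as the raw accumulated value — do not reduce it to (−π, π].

(10.0413, 7.2598, 1.8126, 18.3800)

x' = 10.0000 + 18.8000·cos(1.5598)·0.2 = 10.0413
y' = 3.5000 + 18.8000·sin(1.5598)·0.2 = 7.2598
θ' = 1.5598 + (18.8000/2.4)·tan(0.16)·0.2 = 1.8126
v' = 18.8000 − 2.1000·0.2 = 18.3800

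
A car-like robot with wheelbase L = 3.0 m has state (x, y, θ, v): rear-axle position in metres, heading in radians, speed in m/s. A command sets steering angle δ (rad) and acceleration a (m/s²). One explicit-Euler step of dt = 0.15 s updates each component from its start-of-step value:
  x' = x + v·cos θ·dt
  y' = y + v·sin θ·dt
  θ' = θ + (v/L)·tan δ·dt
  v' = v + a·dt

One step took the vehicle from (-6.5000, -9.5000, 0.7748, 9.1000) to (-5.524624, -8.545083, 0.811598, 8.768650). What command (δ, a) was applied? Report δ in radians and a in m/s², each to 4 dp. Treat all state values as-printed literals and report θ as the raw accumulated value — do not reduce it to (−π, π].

a = (v'−v)/dt = (-0.331350)/0.15 = -2.2090
Δθ = θ'−θ = 0.036798;  (v·dt/L) = 9.1000·0.15/3.0 = 0.455000
tan δ = Δθ·L/(v·dt) = 0.080875  →  δ = 0.0807

δ = 0.0807, a = -2.2090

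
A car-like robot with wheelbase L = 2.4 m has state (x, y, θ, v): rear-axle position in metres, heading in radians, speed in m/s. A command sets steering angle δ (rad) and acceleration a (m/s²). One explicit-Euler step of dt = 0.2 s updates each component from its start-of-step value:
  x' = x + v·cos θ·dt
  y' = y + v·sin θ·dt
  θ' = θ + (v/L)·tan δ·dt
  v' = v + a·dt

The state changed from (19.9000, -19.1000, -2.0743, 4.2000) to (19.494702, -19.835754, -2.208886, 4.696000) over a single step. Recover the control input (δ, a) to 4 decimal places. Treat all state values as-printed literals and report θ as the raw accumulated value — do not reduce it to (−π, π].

a = (v'−v)/dt = (0.496000)/0.2 = 2.4800
Δθ = θ'−θ = -0.134586;  (v·dt/L) = 4.2000·0.2/2.4 = 0.350000
tan δ = Δθ·L/(v·dt) = -0.384531  →  δ = -0.3671

δ = -0.3671, a = 2.4800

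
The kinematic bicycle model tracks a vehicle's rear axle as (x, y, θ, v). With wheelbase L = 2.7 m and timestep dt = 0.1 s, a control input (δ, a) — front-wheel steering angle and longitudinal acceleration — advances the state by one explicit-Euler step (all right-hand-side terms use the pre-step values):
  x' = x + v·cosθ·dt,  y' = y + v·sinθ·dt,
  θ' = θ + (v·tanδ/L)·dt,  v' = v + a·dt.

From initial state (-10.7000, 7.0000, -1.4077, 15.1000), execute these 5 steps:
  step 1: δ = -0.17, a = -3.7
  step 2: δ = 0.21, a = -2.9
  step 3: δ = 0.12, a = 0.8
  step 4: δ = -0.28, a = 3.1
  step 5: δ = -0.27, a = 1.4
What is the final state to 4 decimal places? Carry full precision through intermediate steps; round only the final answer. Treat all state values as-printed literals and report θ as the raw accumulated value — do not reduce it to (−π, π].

after step 1 (δ=-0.17, a=-3.7): (-10.454815, 5.510039, -1.503701, 14.730000)
after step 2 (δ=0.21, a=-2.9): (-10.356057, 4.040353, -1.387420, 14.440000)
after step 3 (δ=0.12, a=0.8): (-10.092743, 2.620564, -1.322932, 14.520000)
after step 4 (δ=-0.28, a=3.1): (-9.736518, 1.212939, -1.477572, 14.830000)
after step 5 (δ=-0.27, a=1.4): (-9.598467, -0.263621, -1.629584, 14.970000)

(-9.5985, -0.2636, -1.6296, 14.9700)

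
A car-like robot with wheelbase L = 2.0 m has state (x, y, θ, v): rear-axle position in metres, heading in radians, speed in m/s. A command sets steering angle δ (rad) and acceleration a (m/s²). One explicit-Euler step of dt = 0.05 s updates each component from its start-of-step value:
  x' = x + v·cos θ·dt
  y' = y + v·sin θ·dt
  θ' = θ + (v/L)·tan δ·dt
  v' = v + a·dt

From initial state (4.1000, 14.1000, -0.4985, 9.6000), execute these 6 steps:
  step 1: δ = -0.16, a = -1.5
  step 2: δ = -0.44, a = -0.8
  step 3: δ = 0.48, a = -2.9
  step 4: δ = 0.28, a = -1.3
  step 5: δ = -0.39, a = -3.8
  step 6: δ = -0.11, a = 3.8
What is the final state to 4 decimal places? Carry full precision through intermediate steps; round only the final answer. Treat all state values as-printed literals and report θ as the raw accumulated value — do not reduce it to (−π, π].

(6.5145, 12.6612, -0.5791, 9.2750)

after step 1 (δ=-0.16, a=-1.5): (4.521584, 13.870508, -0.537231, 9.525000)
after step 2 (δ=-0.44, a=-0.8): (4.930745, 13.626783, -0.649336, 9.485000)
after step 3 (δ=0.48, a=-2.9): (5.308478, 13.340024, -0.525886, 9.340000)
after step 4 (δ=0.28, a=-1.3): (5.712377, 13.105599, -0.458742, 9.275000)
after step 5 (δ=-0.39, a=-3.8): (6.128180, 12.900241, -0.554055, 9.085000)
after step 6 (δ=-0.11, a=3.8): (6.514473, 12.661242, -0.579140, 9.275000)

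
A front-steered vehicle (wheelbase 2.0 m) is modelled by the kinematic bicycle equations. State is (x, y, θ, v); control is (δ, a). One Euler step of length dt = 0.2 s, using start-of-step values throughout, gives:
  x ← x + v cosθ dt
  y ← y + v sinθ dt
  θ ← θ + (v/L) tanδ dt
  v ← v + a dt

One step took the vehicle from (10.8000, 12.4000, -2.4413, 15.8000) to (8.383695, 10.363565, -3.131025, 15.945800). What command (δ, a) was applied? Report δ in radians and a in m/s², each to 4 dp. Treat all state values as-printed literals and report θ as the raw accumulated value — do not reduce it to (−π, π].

δ = -0.4116, a = 0.7290

a = (v'−v)/dt = (0.145800)/0.2 = 0.7290
Δθ = θ'−θ = -0.689725;  (v·dt/L) = 15.8000·0.2/2.0 = 1.580000
tan δ = Δθ·L/(v·dt) = -0.436535  →  δ = -0.4116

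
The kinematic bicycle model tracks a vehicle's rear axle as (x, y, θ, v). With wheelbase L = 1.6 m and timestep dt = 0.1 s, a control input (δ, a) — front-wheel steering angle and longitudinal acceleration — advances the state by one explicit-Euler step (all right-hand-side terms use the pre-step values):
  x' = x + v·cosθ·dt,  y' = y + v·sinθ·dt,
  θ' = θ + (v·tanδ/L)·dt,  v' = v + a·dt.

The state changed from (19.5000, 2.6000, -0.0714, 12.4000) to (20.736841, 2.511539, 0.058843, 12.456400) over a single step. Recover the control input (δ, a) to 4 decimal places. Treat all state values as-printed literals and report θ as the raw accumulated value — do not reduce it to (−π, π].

δ = 0.1665, a = 0.5640

a = (v'−v)/dt = (0.056400)/0.1 = 0.5640
Δθ = θ'−θ = 0.130243;  (v·dt/L) = 12.4000·0.1/1.6 = 0.775000
tan δ = Δθ·L/(v·dt) = 0.168055  →  δ = 0.1665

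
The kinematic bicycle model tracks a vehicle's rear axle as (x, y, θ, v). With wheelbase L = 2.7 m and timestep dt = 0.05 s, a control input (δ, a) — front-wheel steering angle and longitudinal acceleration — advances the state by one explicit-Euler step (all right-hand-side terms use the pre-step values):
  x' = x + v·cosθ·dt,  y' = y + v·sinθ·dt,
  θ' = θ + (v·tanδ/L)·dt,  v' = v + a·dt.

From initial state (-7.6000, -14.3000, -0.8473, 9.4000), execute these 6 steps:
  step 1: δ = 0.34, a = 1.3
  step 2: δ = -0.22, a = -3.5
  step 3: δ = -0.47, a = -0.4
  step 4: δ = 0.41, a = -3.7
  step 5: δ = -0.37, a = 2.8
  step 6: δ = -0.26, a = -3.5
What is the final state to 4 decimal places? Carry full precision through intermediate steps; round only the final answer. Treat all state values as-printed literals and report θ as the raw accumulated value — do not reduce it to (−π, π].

(-5.7659, -16.3945, -0.9484, 9.0500)

after step 1 (δ=0.34, a=1.3): (-7.288856, -14.652263, -0.785724, 9.465000)
after step 2 (δ=-0.22, a=-3.5): (-6.954326, -14.987010, -0.824919, 9.290000)
after step 3 (δ=-0.47, a=-0.4): (-6.639109, -15.328182, -0.912308, 9.270000)
after step 4 (δ=0.41, a=-3.7): (-6.355483, -15.694773, -0.837696, 9.085000)
after step 5 (δ=-0.37, a=2.8): (-6.051510, -16.032327, -0.902951, 9.225000)
after step 6 (δ=-0.26, a=-3.5): (-5.765860, -16.394481, -0.948396, 9.050000)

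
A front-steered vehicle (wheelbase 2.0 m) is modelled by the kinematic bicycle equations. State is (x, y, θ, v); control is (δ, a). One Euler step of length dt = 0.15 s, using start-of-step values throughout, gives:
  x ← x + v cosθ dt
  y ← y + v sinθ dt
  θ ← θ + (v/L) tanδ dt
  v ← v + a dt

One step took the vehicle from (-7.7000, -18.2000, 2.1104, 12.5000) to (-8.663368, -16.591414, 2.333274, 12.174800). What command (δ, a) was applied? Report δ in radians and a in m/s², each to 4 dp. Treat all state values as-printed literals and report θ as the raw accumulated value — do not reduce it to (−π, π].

a = (v'−v)/dt = (-0.325200)/0.15 = -2.1680
Δθ = θ'−θ = 0.222874;  (v·dt/L) = 12.5000·0.15/2.0 = 0.937500
tan δ = Δθ·L/(v·dt) = 0.237732  →  δ = 0.2334

δ = 0.2334, a = -2.1680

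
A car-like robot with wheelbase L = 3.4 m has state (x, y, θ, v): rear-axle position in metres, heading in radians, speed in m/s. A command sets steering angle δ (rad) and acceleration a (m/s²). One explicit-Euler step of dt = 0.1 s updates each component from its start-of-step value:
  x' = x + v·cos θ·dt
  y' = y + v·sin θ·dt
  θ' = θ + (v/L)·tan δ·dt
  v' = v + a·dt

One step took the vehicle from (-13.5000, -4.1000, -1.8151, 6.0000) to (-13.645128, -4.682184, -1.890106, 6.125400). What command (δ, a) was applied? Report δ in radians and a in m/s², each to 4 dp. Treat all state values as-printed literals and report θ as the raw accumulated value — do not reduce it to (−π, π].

a = (v'−v)/dt = (0.125400)/0.1 = 1.2540
Δθ = θ'−θ = -0.075006;  (v·dt/L) = 6.0000·0.1/3.4 = 0.176471
tan δ = Δθ·L/(v·dt) = -0.425034  →  δ = -0.4019

δ = -0.4019, a = 1.2540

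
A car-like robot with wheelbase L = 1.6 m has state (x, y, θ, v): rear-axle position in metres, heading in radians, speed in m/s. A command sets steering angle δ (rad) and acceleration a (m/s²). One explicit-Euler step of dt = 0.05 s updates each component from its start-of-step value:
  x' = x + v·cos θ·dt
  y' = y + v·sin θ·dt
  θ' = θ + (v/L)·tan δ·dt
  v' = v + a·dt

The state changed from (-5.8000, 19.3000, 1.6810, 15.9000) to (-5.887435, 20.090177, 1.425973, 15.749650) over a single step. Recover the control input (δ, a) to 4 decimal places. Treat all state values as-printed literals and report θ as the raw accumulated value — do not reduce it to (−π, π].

a = (v'−v)/dt = (-0.150350)/0.05 = -3.0070
Δθ = θ'−θ = -0.255027;  (v·dt/L) = 15.9000·0.05/1.6 = 0.496875
tan δ = Δθ·L/(v·dt) = -0.513262  →  δ = -0.4742

δ = -0.4742, a = -3.0070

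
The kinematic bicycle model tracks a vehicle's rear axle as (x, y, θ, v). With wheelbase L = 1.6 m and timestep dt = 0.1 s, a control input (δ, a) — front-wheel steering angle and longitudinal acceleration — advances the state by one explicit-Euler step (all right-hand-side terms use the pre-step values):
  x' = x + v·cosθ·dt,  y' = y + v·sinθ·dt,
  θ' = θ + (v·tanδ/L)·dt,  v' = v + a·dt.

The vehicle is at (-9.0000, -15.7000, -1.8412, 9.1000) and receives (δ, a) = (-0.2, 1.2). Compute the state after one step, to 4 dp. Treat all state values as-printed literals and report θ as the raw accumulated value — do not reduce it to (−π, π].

x' = -9.0000 + 9.1000·cos(-1.8412)·0.1 = -9.2431
y' = -15.7000 + 9.1000·sin(-1.8412)·0.1 = -16.5769
θ' = -1.8412 + (9.1000/1.6)·tan(-0.2)·0.1 = -1.9565
v' = 9.1000 + 1.2000·0.1 = 9.2200

(-9.2431, -16.5769, -1.9565, 9.2200)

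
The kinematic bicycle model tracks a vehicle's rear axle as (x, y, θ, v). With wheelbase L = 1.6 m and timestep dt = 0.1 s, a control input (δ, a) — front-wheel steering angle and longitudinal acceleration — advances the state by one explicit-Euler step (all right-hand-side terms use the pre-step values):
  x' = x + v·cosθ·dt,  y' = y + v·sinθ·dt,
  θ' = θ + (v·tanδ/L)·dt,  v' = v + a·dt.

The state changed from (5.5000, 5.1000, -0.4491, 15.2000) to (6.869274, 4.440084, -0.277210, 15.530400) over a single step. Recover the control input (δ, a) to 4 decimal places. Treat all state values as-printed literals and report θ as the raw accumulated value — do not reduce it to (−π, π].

a = (v'−v)/dt = (0.330400)/0.1 = 3.3040
Δθ = θ'−θ = 0.171890;  (v·dt/L) = 15.2000·0.1/1.6 = 0.950000
tan δ = Δθ·L/(v·dt) = 0.180937  →  δ = 0.1790

δ = 0.1790, a = 3.3040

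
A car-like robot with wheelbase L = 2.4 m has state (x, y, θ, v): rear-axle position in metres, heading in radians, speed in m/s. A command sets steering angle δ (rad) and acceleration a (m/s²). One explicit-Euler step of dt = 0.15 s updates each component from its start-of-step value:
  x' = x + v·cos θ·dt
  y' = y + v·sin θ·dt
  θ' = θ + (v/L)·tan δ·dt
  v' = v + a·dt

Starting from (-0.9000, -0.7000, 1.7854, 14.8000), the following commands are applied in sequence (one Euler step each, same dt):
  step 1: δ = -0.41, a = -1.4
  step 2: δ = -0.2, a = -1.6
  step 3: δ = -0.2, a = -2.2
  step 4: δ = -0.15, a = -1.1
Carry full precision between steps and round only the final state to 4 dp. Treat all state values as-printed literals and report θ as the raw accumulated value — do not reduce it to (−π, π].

(0.9245, 7.4127, 0.8843, 13.8550)

after step 1 (δ=-0.41, a=-1.4): (-1.372772, 1.469075, 1.383366, 14.590000)
after step 2 (δ=-0.2, a=-1.6): (-0.964978, 3.619246, 1.198520, 14.350000)
after step 3 (δ=-0.2, a=-2.2): (-0.182035, 5.624304, 1.016714, 14.020000)
after step 4 (δ=-0.15, a=-1.1): (0.924486, 7.412661, 0.884282, 13.855000)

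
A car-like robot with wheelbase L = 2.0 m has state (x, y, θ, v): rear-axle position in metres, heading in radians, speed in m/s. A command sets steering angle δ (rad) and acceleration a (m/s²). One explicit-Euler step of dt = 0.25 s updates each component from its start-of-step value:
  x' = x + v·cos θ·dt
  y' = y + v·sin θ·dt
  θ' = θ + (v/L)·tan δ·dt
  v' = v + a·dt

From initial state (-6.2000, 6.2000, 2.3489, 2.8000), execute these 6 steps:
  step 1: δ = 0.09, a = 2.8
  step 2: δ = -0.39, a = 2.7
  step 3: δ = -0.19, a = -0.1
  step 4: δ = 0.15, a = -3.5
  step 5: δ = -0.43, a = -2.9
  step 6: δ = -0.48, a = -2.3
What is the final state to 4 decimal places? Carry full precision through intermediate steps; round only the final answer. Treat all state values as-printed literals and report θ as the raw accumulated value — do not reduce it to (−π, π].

(-9.1914, 10.2951, 1.8250, 1.9750)

after step 1 (δ=0.09, a=2.8): (-6.691351, 6.698572, 2.380485, 3.500000)
after step 2 (δ=-0.39, a=2.7): (-7.324915, 7.302080, 2.200649, 4.175000)
after step 3 (δ=-0.19, a=-0.1): (-7.939710, 8.145550, 2.100282, 4.150000)
after step 4 (δ=0.15, a=-3.5): (-8.463740, 9.040982, 2.178683, 3.275000)
after step 5 (δ=-0.43, a=-2.9): (-8.931356, 9.713058, 1.990935, 2.550000)
after step 6 (δ=-0.48, a=-2.3): (-9.191385, 10.295116, 1.824991, 1.975000)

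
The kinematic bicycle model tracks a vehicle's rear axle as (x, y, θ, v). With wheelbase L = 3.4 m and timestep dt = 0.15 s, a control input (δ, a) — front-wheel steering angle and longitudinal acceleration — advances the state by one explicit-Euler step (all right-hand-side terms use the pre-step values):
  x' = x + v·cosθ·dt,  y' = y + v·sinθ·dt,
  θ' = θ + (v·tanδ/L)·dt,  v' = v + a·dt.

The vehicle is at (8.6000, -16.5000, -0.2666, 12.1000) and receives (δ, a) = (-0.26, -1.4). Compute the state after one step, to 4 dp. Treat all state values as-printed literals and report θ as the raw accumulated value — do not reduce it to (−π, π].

(10.3509, -16.9782, -0.4086, 11.8900)

x' = 8.6000 + 12.1000·cos(-0.2666)·0.15 = 10.3509
y' = -16.5000 + 12.1000·sin(-0.2666)·0.15 = -16.9782
θ' = -0.2666 + (12.1000/3.4)·tan(-0.26)·0.15 = -0.4086
v' = 12.1000 − 1.4000·0.15 = 11.8900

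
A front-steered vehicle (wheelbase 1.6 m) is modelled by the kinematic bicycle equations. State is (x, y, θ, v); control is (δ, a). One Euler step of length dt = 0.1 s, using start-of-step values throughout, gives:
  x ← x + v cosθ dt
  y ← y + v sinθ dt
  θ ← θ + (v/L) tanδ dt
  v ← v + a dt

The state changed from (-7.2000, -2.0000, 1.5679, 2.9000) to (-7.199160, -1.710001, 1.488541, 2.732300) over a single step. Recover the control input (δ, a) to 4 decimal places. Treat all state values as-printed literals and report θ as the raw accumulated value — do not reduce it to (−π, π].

a = (v'−v)/dt = (-0.167700)/0.1 = -1.6770
Δθ = θ'−θ = -0.079359;  (v·dt/L) = 2.9000·0.1/1.6 = 0.181250
tan δ = Δθ·L/(v·dt) = -0.437843  →  δ = -0.4127

δ = -0.4127, a = -1.6770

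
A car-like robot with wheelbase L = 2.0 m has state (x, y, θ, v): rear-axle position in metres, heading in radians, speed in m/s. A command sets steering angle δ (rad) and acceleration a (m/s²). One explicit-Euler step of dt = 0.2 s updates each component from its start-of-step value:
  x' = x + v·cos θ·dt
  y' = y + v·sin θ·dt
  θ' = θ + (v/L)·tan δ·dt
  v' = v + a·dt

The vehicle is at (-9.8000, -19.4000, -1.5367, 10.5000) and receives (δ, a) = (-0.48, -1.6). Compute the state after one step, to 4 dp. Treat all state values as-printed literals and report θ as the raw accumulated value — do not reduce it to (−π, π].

(-9.7284, -21.4988, -2.0833, 10.1800)

x' = -9.8000 + 10.5000·cos(-1.5367)·0.2 = -9.7284
y' = -19.4000 + 10.5000·sin(-1.5367)·0.2 = -21.4988
θ' = -1.5367 + (10.5000/2.0)·tan(-0.48)·0.2 = -2.0833
v' = 10.5000 − 1.6000·0.2 = 10.1800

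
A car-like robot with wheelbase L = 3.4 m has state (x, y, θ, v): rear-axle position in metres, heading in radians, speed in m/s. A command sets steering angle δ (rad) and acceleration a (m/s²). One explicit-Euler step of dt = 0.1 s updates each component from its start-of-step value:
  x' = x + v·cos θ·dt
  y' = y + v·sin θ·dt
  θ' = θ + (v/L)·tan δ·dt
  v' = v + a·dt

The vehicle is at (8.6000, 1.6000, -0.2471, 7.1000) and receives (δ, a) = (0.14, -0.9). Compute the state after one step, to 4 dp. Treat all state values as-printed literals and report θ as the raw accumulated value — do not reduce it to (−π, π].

(9.2884, 1.4263, -0.2177, 7.0100)

x' = 8.6000 + 7.1000·cos(-0.2471)·0.1 = 9.2884
y' = 1.6000 + 7.1000·sin(-0.2471)·0.1 = 1.4263
θ' = -0.2471 + (7.1000/3.4)·tan(0.14)·0.1 = -0.2177
v' = 7.1000 − 0.9000·0.1 = 7.0100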